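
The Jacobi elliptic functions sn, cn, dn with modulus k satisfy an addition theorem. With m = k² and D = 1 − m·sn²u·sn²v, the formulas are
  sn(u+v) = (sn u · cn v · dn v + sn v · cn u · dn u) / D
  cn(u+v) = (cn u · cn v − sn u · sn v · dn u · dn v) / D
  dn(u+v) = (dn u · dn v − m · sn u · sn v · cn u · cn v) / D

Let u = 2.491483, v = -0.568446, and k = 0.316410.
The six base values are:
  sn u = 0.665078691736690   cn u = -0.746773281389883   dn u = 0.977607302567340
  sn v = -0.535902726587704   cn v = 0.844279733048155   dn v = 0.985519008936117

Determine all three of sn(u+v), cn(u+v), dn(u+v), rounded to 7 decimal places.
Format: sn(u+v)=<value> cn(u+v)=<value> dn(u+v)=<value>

sn(u+v)=0.9567859 cn(u+v)=-0.2907932 dn(u+v)=0.9530743

m = k² = 0.1001152881
D = 1 − m·sn²u·sn²v = 0.9872820122467472
sn(u+v) = (sn u·cn v·dn v + sn v·cn u·dn u)/D = 0.9446175319435966/0.9872820122467472 = 0.9567859236024573
cn(u+v) = (cn u·cn v − sn u·sn v·dn u·dn v)/D = -0.2870949147072699/0.9872820122467472 = -0.2907932193091729
dn(u+v) = (dn u·dn v − m·sn u·sn v·cn u·cn v)/D = 0.9409530656232475/0.9872820122467472 = 0.9530742522918356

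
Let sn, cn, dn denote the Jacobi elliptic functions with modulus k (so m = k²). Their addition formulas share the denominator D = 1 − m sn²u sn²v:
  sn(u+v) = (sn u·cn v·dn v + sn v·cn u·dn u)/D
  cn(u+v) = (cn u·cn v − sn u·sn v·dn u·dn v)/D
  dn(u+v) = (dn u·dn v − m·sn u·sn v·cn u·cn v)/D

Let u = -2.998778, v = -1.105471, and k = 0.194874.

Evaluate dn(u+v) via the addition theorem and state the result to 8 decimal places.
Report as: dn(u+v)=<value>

dn(u+v)=0.98776233

sn u = -0.172396945636573, cn u = -0.9850275595815482, dn u = 0.9994355057356901
sn v = -0.8906554533781785, cn v = 0.4546788574012557, dn v = 0.9848223117307722
m = k² = 0.037975875876
D = 1 − m·sn²u·sn²v = 0.9991046632801783
dn(u+v) = (dn u·dn v − m·sn u·sn v·cn u·cn v)/D = 0.9868779465745115/0.9991046632801783 = 0.9877623264558439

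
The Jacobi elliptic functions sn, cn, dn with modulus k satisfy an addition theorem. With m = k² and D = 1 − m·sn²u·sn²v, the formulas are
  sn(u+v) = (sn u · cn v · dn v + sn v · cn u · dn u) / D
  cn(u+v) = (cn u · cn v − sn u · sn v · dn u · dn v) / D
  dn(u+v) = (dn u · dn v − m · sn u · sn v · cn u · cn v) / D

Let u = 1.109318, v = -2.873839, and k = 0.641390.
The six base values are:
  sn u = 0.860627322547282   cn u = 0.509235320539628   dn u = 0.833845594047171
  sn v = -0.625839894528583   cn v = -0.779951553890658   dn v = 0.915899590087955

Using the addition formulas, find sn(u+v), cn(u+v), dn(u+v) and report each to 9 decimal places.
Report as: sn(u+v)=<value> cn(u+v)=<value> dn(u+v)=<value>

sn(u+v)=-0.999870516 cn(u+v)=0.016091956 dn(u+v)=0.767284429

m = k² = 0.4113811321
D = 1 − m·sn²u·sn²v = 0.8806558553109938
sn(u+v) = (sn u·cn v·dn v + sn v·cn u·dn u)/D = -0.8805418245441849/0.8806558553109938 = -0.9998705160862541
cn(u+v) = (cn u·cn v − sn u·sn v·dn u·dn v)/D = 0.01417147564426239/0.8806558553109938 = 0.01609195641952314
dn(u+v) = (dn u·dn v − m·sn u·sn v·cn u·cn v)/D = 0.6757135253718404/0.8806558553109938 = 0.7672844293225299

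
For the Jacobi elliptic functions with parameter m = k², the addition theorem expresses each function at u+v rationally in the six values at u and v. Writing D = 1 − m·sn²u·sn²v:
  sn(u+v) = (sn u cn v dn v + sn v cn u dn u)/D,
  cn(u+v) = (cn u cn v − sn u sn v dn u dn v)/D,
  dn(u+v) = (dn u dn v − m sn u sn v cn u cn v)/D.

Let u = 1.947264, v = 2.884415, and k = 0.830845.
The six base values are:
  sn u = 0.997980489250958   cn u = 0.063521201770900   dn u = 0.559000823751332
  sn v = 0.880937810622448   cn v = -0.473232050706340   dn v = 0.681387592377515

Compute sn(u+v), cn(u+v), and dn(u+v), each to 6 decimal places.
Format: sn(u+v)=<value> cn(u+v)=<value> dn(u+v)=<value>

sn(u+v)=-0.622837 cn(u+v)=-0.782352 dn(u+v)=0.855695

m = k² = 0.690303414025
D = 1 − m·sn²u·sn²v = 0.4664506142293994
sn(u+v) = (sn u·cn v·dn v + sn v·cn u·dn u)/D = -0.2905225516632273/0.4664506142293994 = -0.6228366793839163
cn(u+v) = (cn u·cn v − sn u·sn v·dn u·dn v)/D = -0.3649285169592415/0.4664506142293994 = -0.7823518842656523
dn(u+v) = (dn u·dn v − m·sn u·sn v·cn u·cn v)/D = 0.3991393901467626/0.4664506142293994 = 0.8556948537974626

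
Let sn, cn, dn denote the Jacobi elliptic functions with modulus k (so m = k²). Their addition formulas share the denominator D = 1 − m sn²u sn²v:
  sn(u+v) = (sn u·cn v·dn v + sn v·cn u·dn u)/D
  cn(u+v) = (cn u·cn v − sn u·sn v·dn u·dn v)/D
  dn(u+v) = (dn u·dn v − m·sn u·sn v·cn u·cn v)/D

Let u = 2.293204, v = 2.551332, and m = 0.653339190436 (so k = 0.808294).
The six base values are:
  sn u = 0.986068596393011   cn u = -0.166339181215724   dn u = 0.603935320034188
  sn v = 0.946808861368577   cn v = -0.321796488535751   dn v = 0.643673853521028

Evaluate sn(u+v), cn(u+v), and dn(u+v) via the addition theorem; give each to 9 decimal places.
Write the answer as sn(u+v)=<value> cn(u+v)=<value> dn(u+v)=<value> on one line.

m = k² = 0.653339190436
D = 1 − m·sn²u·sn²v = 0.430521157367737
sn(u+v) = (sn u·cn v·dn v + sn v·cn u·dn u)/D = -0.2993609720956036/0.430521157367737 = -0.6953455526458582
cn(u+v) = (cn u·cn v − sn u·sn v·dn u·dn v)/D = -0.3094050344245081/0.430521157367737 = -0.7186755613040045
dn(u+v) = (dn u·dn v − m·sn u·sn v·cn u·cn v)/D = 0.3560873125945925/0.430521157367737 = 0.8271075799660049

sn(u+v)=-0.695345553 cn(u+v)=-0.718675561 dn(u+v)=0.827107580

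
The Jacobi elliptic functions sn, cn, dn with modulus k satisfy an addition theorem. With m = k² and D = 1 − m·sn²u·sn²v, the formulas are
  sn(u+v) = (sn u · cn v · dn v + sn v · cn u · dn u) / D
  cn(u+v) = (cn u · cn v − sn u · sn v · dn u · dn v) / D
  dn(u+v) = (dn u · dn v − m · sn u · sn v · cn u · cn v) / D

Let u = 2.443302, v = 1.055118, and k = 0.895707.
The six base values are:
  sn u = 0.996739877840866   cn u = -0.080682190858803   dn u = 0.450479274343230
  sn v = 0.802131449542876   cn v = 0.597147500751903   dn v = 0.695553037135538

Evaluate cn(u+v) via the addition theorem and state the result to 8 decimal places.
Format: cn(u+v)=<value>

cn(u+v)=-0.61313922

m = k² = 0.802291029849
D = 1 − m·sn²u·sn²v = 0.4871543300861782
cn(u+v) = (cn u·cn v − sn u·sn v·dn u·dn v)/D = -0.2986934240594693/0.4871543300861782 = -0.6131392160809288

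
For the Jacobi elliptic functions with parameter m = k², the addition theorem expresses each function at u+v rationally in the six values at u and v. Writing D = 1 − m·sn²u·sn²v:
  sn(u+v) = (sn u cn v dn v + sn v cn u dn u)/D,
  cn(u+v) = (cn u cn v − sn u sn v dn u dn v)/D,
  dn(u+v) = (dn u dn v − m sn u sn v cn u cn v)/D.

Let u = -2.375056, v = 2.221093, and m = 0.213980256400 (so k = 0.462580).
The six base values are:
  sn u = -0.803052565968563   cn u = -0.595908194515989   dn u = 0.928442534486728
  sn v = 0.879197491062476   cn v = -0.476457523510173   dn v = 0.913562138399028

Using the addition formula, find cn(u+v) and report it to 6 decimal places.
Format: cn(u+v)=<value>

m = k² = 0.2139802564
D = 1 − m·sn²u·sn²v = 0.8933319067302103
cn(u+v) = (cn u·cn v − sn u·sn v·dn u·dn v)/D = 0.8827825006618958/0.8933319067302103 = 0.9881909444979664

cn(u+v)=0.988191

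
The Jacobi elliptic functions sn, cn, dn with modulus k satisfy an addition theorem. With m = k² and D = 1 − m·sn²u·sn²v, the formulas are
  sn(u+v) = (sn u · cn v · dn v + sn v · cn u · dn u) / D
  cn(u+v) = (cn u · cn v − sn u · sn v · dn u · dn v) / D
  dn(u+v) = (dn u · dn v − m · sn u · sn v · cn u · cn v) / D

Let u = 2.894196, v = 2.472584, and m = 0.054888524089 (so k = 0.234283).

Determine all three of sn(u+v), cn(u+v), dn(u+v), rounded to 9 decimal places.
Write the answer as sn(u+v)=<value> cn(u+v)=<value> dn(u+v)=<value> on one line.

sn u = 0.2875485944123296, cn u = -0.9577660496444283, dn u = 0.9977282128003097
sn v = 0.6522158657584361, cn v = -0.7580332871668458, dn v = 0.9882566548144338
m = k² = 0.054888524089
D = 1 − m·sn²u·sn²v = 0.9980694245928366
sn(u+v) = (sn u·cn v·dn v + sn v·cn u·dn u)/D = -0.838662788246854/0.9980694245928366 = -0.8402850218450358
cn(u+v) = (cn u·cn v − sn u·sn v·dn u·dn v)/D = 0.5410982386933896/0.9980694245928366 = 0.5421448902856944
dn(u+v) = (dn u·dn v − m·sn u·sn v·cn u·cn v)/D = 0.9785379111180992/0.9980694245928366 = 0.980430706528551

sn(u+v)=-0.840285022 cn(u+v)=0.542144890 dn(u+v)=0.980430707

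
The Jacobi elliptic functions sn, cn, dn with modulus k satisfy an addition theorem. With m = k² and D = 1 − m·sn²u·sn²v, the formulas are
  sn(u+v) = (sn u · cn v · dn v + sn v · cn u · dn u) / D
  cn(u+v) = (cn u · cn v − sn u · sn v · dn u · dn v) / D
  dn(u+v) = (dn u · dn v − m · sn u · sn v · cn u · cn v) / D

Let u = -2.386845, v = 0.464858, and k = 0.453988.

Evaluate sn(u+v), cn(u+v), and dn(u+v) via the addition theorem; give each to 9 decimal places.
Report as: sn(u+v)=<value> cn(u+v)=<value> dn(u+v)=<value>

sn u = -0.7924776610710207, cn u = -0.6099009400742095, dn u = 0.9330389588263464
sn v = 0.4453449766999268, cn v = 0.8953590630178161, dn v = 0.9793481158022031
m = k² = 0.206105104144
D = 1 − m·sn²u·sn²v = 0.9743282236320818
sn(u+v) = (sn u·cn v·dn v + sn v·cn u·dn u)/D = -0.9483270775478762/0.9743282236320818 = -0.9733137710131406
cn(u+v) = (cn u·cn v − sn u·sn v·dn u·dn v)/D = -0.2235872119678416/0.9743282236320818 = -0.2294783282930649
dn(u+v) = (dn u·dn v − m·sn u·sn v·cn u·cn v)/D = 0.8740481508377159/0.9743282236320818 = 0.8970777296991934

sn(u+v)=-0.973313771 cn(u+v)=-0.229478328 dn(u+v)=0.897077730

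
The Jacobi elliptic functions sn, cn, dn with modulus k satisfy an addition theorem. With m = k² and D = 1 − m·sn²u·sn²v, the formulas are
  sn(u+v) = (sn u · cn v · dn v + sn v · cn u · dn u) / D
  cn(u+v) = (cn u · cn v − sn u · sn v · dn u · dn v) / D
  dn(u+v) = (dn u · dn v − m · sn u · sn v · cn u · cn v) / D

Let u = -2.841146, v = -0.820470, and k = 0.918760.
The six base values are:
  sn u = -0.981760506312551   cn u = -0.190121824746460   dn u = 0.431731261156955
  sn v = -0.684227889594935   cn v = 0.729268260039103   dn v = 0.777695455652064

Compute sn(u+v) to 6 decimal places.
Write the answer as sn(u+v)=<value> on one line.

m = k² = 0.8441199376
D = 1 − m·sn²u·sn²v = 0.6190948732820334
sn(u+v) = (sn u·cn v·dn v + sn v·cn u·dn u)/D = -0.500641632674287/0.6190948732820334 = -0.808667062642943

sn(u+v)=-0.808667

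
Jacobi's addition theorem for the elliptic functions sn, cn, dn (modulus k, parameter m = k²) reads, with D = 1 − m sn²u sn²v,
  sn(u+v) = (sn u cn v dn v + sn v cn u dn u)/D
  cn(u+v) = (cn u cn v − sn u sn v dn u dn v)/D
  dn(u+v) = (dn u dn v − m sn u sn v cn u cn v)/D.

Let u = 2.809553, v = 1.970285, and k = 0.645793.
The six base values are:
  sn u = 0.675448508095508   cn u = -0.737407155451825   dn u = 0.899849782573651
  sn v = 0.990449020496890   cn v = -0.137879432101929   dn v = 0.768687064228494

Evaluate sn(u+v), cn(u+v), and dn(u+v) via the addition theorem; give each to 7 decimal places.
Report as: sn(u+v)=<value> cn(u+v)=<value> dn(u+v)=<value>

m = k² = 0.417048598849
D = 1 − m·sn²u·sn²v = 0.8133468112896349
sn(u+v) = (sn u·cn v·dn v + sn v·cn u·dn u)/D = -0.7288062392714502/0.8133468112896349 = -0.896058396191241
cn(u+v) = (cn u·cn v − sn u·sn v·dn u·dn v)/D = -0.3610740935514796/0.8133468112896349 = -0.4439362010640505
dn(u+v) = (dn u·dn v − m·sn u·sn v·cn u·cn v)/D = 0.6633355959816976/0.8133468112896349 = 0.8155630375312089

sn(u+v)=-0.8960584 cn(u+v)=-0.4439362 dn(u+v)=0.8155630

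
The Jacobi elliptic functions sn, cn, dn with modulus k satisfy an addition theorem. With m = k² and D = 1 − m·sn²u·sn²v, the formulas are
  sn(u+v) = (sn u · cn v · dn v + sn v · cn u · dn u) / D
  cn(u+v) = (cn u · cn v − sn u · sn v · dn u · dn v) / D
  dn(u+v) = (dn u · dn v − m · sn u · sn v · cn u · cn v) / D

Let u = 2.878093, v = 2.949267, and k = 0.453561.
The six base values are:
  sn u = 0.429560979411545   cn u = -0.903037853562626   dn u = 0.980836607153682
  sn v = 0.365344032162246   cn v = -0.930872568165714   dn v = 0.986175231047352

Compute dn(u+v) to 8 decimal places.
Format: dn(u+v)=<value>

m = k² = 0.205717580721
D = 1 − m·sn²u·sn²v = 0.9949333011560249
dn(u+v) = (dn u·dn v − m·sn u·sn v·cn u·cn v)/D = 0.9401377304017201/0.9949333011560249 = 0.9449253827461226

dn(u+v)=0.94492538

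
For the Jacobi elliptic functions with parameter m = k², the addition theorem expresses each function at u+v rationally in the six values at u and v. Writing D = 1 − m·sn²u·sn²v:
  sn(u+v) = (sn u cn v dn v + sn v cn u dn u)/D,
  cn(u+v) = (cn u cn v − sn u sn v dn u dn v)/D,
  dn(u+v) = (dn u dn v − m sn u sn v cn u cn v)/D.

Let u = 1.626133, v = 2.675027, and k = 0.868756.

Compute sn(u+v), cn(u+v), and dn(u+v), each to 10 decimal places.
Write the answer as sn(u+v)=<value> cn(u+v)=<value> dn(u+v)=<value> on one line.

sn u = 0.961981970744334, cn u = 0.2731129582477684, dn u = 0.5491442101992127
sn v = 0.9661909671084003, cn v = -0.2578274909278179, dn v = 0.5435385589730328
m = k² = 0.754736987536
D = 1 − m·sn²u·sn²v = 0.3479882154315
sn(u+v) = (sn u·cn v·dn v + sn v·cn u·dn u)/D = 0.01009640777404634/0.3479882154315 = 0.02901364852693921
cn(u+v) = (cn u·cn v − sn u·sn v·dn u·dn v)/D = -0.3478417177816085/0.3479882154315 = -0.9995790154855969
dn(u+v) = (dn u·dn v − m·sn u·sn v·cn u·cn v)/D = 0.3478776539464921/0.3479882154315 = 0.9996822838242648

sn(u+v)=0.0290136485 cn(u+v)=-0.9995790155 dn(u+v)=0.9996822838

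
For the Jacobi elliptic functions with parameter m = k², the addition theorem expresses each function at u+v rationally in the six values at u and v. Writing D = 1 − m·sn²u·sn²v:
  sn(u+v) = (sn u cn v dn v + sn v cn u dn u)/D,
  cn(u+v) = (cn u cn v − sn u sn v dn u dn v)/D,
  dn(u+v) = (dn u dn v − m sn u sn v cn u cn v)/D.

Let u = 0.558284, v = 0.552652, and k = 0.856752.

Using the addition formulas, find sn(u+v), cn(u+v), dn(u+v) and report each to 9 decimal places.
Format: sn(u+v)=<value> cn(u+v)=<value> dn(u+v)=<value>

sn(u+v)=0.831073113 cn(u+v)=0.556163178 dn(u+v)=0.702155582

sn u = 0.5128111671240484, cn u = 0.8585014309090413, dn u = 0.8983149927491143
sn v = 0.5084567925291238, cn v = 0.8610875043402938, dn v = 0.9001300009388794
m = k² = 0.734023989504
D = 1 − m·sn²u·sn²v = 0.9500962354132077
sn(u+v) = (sn u·cn v·dn v + sn v·cn u·dn u)/D = 0.7895994360320252/0.9500962354132077 = 0.8310731130185138
cn(u+v) = (cn u·cn v − sn u·sn v·dn u·dn v)/D = 0.5284085419107616/0.9500962354132077 = 0.5561631782289408
dn(u+v) = (dn u·dn v − m·sn u·sn v·cn u·cn v)/D = 0.6671153754406661/0.9500962354132077 = 0.702155582324279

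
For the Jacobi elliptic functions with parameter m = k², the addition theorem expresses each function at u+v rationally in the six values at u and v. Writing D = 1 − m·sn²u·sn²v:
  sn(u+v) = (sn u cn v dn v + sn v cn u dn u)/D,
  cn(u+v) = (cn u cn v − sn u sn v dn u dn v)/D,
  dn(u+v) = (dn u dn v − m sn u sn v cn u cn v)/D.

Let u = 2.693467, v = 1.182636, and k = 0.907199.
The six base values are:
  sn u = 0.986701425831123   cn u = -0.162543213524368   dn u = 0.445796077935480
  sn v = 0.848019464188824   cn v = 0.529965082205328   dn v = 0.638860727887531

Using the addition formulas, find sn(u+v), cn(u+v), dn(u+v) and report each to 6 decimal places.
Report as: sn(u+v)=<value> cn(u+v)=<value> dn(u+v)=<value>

sn(u+v)=0.643312 cn(u+v)=-0.765604 dn(u+v)=0.812033

m = k² = 0.823010025601
D = 1 − m·sn²u·sn²v = 0.4237800661391963
sn(u+v) = (sn u·cn v·dn v + sn v·cn u·dn u)/D = 0.2726228821776922/0.4237800661391963 = 0.6433121894132356
cn(u+v) = (cn u·cn v − sn u·sn v·dn u·dn v)/D = -0.3244476977419778/0.4237800661391963 = -0.7656039622104559
dn(u+v) = (dn u·dn v − m·sn u·sn v·cn u·cn v)/D = 0.3441231991408572/0.4237800661391963 = 0.8120325296938938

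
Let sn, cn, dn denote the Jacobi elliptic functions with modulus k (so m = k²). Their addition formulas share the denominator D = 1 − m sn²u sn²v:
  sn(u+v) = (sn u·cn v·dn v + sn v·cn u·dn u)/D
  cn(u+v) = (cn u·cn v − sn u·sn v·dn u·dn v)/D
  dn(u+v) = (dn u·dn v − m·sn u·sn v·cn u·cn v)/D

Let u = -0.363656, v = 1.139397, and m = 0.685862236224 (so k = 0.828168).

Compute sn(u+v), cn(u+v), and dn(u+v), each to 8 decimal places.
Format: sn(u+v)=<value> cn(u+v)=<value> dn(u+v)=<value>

sn(u+v)=0.66610514 cn(u+v)=0.74585786 dn(u+v)=0.83407771

sn u = -0.3507049564801973, cn u = 0.936486002831982, dn u = 0.9568924093618901
sn v = 0.8467763041981309, cn v = 0.5319491429155183, dn v = 0.7128927870025607
m = k² = 0.685862236224
D = 1 − m·sn²u·sn²v = 0.9395135506466291
sn(u+v) = (sn u·cn v·dn v + sn v·cn u·dn u)/D = 0.6258148059707555/0.9395135506466291 = 0.6661051408359491
cn(u+v) = (cn u·cn v − sn u·sn v·dn u·dn v)/D = 0.7007435625650954/0.9395135506466291 = 0.7458578559966506
dn(u+v) = (dn u·dn v − m·sn u·sn v·cn u·cn v)/D = 0.7836273123540257/0.9395135506466291 = 0.8340777116143634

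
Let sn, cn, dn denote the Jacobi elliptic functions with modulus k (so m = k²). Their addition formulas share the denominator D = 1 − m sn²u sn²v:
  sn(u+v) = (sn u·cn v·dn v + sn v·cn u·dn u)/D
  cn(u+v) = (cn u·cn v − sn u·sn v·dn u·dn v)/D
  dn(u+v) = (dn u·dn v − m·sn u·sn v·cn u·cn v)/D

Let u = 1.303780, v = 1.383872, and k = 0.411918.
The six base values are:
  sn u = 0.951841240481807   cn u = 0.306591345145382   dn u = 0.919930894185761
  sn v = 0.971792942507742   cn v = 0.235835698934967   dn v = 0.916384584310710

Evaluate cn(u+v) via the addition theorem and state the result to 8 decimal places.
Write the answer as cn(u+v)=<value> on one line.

m = k² = 0.169676438724
D = 1 − m·sn²u·sn²v = 0.8548229200130779
cn(u+v) = (cn u·cn v − sn u·sn v·dn u·dn v)/D = -0.7074732807664859/0.8548229200130779 = -0.8276255399839563

cn(u+v)=-0.82762554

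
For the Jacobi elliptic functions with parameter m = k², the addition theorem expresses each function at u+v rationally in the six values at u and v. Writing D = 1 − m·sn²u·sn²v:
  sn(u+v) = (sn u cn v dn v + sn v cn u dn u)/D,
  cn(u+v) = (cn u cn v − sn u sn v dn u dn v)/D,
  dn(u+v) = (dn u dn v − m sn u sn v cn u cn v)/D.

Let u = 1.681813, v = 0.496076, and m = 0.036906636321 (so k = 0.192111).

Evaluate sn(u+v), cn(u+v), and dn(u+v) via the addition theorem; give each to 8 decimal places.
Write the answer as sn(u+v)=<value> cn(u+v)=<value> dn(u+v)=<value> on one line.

sn(u+v)=0.83512797 cn(u+v)=-0.55005569 dn(u+v)=0.98704604

sn u = 0.9955450020919192, cn u = -0.09428758566110726, dn u = 0.9815403553435604
sn v = 0.4753496732308319, cn v = 0.8797969584849344, dn v = 0.9958216083555458
m = k² = 0.036906636321
D = 1 − m·sn²u·sn²v = 0.9917348135021122
sn(u+v) = (sn u·cn v·dn v + sn v·cn u·dn u)/D = 0.8282254861526719/0.9917348135021122 = 0.835127974612447
cn(u+v) = (cn u·cn v − sn u·sn v·dn u·dn v)/D = -0.54550938067025/0.9917348135021122 = -0.5500556935617629
dn(u+v) = (dn u·dn v − m·sn u·sn v·cn u·cn v)/D = 0.9788879189953343/0.9917348135021122 = 0.987046038586251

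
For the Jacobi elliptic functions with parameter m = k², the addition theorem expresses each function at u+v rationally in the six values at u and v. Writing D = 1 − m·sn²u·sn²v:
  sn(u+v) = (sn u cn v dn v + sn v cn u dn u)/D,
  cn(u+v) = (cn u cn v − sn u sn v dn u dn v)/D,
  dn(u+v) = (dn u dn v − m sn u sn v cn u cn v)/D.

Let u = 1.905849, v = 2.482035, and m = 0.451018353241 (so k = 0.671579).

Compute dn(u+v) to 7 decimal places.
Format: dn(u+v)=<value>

sn u = 0.997715602994461, cn u = -0.06755424147601082, dn u = 0.7423206201396892
sn v = 0.8725642454029123, cn v = -0.4884993732283045, dn v = 0.8103140718268449
m = k² = 0.451018353241
D = 1 − m·sn²u·sn²v = 0.6581759862485105
dn(u+v) = (dn u·dn v − m·sn u·sn v·cn u·cn v)/D = 0.5885555290651563/0.6581759862485105 = 0.8942221250274129

dn(u+v)=0.8942221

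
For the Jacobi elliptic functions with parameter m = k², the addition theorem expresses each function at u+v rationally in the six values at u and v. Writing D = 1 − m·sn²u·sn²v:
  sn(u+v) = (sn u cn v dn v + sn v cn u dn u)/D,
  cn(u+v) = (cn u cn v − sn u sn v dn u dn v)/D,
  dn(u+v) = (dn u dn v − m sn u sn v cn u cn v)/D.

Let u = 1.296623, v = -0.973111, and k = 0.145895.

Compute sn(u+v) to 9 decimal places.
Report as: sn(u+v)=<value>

sn(u+v)=0.317786813

sn u = 0.9611417514193089, cn u = 0.2760553090933473, dn u = 0.9901195542936964
sn v = -0.8251167979853485, cn v = 0.5649621842941398, dn v = 0.9927278356257299
m = k² = 0.021285351025
D = 1 − m·sn²u·sn²v = 0.9866128983698742
sn(u+v) = (sn u·cn v·dn v + sn v·cn u·dn u)/D = 0.3135325686586281/0.9866128983698742 = 0.3177868130212574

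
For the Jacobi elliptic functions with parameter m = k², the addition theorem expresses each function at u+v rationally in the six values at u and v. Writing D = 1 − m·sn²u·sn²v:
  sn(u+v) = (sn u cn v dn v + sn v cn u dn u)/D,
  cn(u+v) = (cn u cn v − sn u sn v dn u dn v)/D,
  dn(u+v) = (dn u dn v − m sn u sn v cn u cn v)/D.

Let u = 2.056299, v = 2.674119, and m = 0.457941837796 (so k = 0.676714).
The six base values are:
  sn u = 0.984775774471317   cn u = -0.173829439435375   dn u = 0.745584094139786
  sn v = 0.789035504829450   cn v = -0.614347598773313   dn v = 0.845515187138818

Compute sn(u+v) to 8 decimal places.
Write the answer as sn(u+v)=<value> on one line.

sn(u+v)=-0.84835589

m = k² = 0.457941837796
D = 1 − m·sn²u·sn²v = 0.7235108283749279
sn(u+v) = (sn u·cn v·dn v + sn v·cn u·dn u)/D = -0.6137946743888003/0.7235108283749279 = -0.8483558922918124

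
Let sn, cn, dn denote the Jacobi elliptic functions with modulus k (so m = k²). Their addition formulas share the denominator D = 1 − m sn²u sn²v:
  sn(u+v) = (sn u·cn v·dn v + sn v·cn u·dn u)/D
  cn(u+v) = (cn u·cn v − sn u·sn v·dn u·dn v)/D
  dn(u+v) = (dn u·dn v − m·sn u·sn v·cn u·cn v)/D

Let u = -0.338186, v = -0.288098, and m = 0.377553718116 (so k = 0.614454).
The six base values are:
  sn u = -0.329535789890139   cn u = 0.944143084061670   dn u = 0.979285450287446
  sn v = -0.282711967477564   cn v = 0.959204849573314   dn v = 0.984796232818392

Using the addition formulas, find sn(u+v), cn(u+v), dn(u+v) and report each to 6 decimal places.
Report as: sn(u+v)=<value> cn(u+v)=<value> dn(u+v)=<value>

sn(u+v)=-0.574561 cn(u+v)=0.818462 dn(u+v)=0.935608

m = k² = 0.377553718116
D = 1 − m·sn²u·sn²v = 0.9967230311333254
sn(u+v) = (sn u·cn v·dn v + sn v·cn u·dn u)/D = -0.5726779435077063/0.9967230311333254 = -0.5745607612342839
cn(u+v) = (cn u·cn v − sn u·sn v·dn u·dn v)/D = 0.8157798562182007/0.9967230311333254 = 0.8184619304829518
dn(u+v) = (dn u·dn v − m·sn u·sn v·cn u·cn v)/D = 0.9325418345638976/0.9967230311333254 = 0.9356077921702578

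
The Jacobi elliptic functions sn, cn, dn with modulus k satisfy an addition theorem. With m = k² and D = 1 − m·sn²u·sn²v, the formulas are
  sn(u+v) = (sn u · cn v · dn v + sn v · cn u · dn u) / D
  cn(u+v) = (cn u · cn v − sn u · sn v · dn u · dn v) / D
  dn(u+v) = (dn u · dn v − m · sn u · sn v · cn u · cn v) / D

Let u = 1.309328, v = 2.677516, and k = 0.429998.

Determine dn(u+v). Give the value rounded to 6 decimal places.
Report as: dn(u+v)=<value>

sn u = 0.9521641636412402, cn u = 0.3055869851243302, dn u = 0.9123421239040118
sn v = 0.5807658143654734, cn v = -0.8140706780522245, dn v = 0.9683159901440446
m = k² = 0.184898280004
D = 1 − m·sn²u·sn²v = 0.9434596328432647
dn(u+v) = (dn u·dn v − m·sn u·sn v·cn u·cn v)/D = 0.9088711096442567/0.9434596328432647 = 0.9633386294496034

dn(u+v)=0.963339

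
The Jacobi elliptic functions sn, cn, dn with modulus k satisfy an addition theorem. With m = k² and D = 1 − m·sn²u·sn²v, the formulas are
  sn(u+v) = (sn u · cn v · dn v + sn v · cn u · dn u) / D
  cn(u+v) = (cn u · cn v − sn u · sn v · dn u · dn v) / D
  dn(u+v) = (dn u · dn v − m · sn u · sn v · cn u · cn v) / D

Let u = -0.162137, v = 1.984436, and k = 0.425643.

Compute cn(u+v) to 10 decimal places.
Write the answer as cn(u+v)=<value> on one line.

sn u = -0.1613012258902109, cn u = 0.9869052206399129, dn u = 0.9976403421922896
sn v = 0.9543259058588531, cn v = -0.2987675775693866, dn v = 0.9137832457438915
m = k² = 0.181171963449
D = 1 − m·sn²u·sn²v = 0.9957070112188485
cn(u+v) = (cn u·cn v − sn u·sn v·dn u·dn v)/D = -0.1545249428816889/0.9957070112188485 = -0.155191176862895

cn(u+v)=-0.1551911769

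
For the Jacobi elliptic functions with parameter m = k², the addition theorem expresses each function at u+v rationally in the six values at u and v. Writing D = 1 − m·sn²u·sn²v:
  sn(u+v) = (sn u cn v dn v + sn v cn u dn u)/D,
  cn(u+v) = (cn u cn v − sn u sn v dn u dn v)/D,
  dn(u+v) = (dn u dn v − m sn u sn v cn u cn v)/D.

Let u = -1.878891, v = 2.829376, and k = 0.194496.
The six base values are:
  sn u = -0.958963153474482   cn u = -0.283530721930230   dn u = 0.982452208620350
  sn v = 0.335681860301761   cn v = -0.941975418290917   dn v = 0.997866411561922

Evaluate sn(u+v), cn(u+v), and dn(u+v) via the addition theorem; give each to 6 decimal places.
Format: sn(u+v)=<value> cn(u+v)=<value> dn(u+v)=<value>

sn(u+v)=0.811066 cn(u+v)=0.584955 dn(u+v)=0.987479

m = k² = 0.037828694016
D = 1 − m·sn²u·sn²v = 0.9960800463157345
sn(u+v) = (sn u·cn v·dn v + sn v·cn u·dn u)/D = 0.8078864156254832/0.9960800463157345 = 0.811065755823204
cn(u+v) = (cn u·cn v − sn u·sn v·dn u·dn v)/D = 0.5826619930252571/0.9960800463157345 = 0.5849549894914436
dn(u+v) = (dn u·dn v − m·sn u·sn v·cn u·cn v)/D = 0.9836083617151213/0.9960800463157345 = 0.9874792345788444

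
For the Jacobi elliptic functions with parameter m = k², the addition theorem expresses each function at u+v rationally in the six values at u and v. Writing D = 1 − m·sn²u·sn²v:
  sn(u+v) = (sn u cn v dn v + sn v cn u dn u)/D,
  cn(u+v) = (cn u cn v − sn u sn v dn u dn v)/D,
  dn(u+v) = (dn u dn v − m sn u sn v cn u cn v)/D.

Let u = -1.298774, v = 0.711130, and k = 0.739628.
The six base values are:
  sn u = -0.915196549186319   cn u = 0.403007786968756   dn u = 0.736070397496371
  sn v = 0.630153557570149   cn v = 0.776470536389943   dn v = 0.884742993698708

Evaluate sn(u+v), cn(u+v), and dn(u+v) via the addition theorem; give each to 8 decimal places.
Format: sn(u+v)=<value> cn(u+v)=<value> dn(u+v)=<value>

sn(u+v)=-0.54005001 cn(u+v)=0.84163293 dn(u+v)=0.91676103

m = k² = 0.547049578384
D = 1 − m·sn²u·sn²v = 0.8180516085999727
sn(u+v) = (sn u·cn v·dn v + sn v·cn u·dn u)/D = -0.4417887820757437/0.8180516085999727 = -0.5400500132648459
cn(u+v) = (cn u·cn v − sn u·sn v·dn u·dn v)/D = 0.6884991694730168/0.8180516085999727 = 0.8416329266210061
dn(u+v) = (dn u·dn v − m·sn u·sn v·cn u·cn v)/D = 0.7499578383869388/0.8180516085999727 = 0.9167610337817552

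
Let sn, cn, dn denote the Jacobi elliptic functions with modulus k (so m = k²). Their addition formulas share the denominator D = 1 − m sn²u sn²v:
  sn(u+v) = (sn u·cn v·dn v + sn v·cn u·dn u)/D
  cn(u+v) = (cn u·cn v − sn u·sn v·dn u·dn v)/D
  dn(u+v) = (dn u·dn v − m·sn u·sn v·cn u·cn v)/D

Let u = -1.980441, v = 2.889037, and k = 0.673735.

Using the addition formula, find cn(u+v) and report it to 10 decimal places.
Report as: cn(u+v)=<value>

sn u = -0.9926755723932974, cn u = -0.1208106285623885, dn u = 0.7434421226949608
sn v = 0.6571087061779615, cn v = -0.7537958266434788, dn v = 0.8966613291114891
m = k² = 0.453918850225
D = 1 − m·sn²u·sn²v = 0.8068621774229808
cn(u+v) = (cn u·cn v − sn u·sn v·dn u·dn v)/D = 0.5258972094087999/0.8068621774229808 = 0.6517807181003964

cn(u+v)=0.6517807181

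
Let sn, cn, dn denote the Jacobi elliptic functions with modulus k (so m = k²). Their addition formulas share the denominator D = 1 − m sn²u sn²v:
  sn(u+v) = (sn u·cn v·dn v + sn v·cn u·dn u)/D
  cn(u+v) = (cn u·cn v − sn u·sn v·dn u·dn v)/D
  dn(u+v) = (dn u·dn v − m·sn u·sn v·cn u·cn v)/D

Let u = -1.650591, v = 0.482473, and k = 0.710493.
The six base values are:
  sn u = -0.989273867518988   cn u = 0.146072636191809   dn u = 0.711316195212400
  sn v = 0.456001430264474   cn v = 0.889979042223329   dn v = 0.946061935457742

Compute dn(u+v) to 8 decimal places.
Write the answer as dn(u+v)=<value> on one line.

dn(u+v)=0.78298724

m = k² = 0.504800303049
D = 1 − m·sn²u·sn²v = 0.897272885210784
dn(u+v) = (dn u·dn v − m·sn u·sn v·cn u·cn v)/D = 0.702553217270441/0.897272885210784 = 0.782987237049295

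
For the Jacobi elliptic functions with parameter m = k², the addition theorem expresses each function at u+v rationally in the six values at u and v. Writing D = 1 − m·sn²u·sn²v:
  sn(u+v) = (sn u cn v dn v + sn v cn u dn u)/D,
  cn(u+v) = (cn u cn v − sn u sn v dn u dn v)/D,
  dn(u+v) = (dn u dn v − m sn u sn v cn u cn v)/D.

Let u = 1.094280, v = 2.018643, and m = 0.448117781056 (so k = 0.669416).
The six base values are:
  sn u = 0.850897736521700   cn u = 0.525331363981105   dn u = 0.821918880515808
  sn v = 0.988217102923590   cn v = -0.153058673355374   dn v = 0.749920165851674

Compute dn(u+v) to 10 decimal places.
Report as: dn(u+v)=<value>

m = k² = 0.448117781056
D = 1 − m·sn²u·sn²v = 0.6831515073684749
dn(u+v) = (dn u·dn v − m·sn u·sn v·cn u·cn v)/D = 0.6466714891215082/0.6831515073684749 = 0.9466003985155664

dn(u+v)=0.9466003985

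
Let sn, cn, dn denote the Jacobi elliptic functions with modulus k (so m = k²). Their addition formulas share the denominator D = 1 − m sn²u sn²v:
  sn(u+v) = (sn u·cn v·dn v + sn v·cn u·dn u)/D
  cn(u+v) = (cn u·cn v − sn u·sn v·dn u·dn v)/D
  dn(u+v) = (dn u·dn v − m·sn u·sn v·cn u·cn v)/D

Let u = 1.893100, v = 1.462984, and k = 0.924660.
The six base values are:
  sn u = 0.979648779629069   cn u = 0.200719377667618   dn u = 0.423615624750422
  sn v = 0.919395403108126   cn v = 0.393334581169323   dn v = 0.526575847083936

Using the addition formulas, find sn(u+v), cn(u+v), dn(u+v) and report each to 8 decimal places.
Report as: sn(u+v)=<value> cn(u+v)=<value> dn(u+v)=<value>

sn(u+v)=0.91736397 cn(u+v)=-0.39804943 dn(u+v)=0.52959638

m = k² = 0.8549961156
D = 1 − m·sn²u·sn²v = 0.306399174672794
sn(u+v) = (sn u·cn v·dn v + sn v·cn u·dn u)/D = 0.2810795633478173/0.306399174672794 = 0.9173639702129888
cn(u+v) = (cn u·cn v − sn u·sn v·dn u·dn v)/D = -0.1219620158425141/0.306399174672794 = -0.3980494267739404
dn(u+v) = (dn u·dn v − m·sn u·sn v·cn u·cn v)/D = 0.1622678949555426/0.306399174672794 = 0.5295963839616398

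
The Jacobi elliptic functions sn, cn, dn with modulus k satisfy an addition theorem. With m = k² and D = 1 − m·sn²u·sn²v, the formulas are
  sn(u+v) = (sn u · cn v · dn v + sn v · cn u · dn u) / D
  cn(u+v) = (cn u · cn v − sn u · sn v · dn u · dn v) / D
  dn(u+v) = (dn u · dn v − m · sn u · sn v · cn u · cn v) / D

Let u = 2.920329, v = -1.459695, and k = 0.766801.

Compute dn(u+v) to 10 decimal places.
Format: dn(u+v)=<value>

sn u = 0.7727580126208294, cn u = -0.6347007593585391, dn u = 0.8055324831348763
sn v = -0.9514180265383731, cn v = 0.3079021577998889, dn v = 0.6839292993263782
m = k² = 0.587983773601
D = 1 − m·sn²u·sn²v = 0.6821698254201197
dn(u+v) = (dn u·dn v − m·sn u·sn v·cn u·cn v)/D = 0.4664456952141436/0.6821698254201197 = 0.6837677039245752

dn(u+v)=0.6837677039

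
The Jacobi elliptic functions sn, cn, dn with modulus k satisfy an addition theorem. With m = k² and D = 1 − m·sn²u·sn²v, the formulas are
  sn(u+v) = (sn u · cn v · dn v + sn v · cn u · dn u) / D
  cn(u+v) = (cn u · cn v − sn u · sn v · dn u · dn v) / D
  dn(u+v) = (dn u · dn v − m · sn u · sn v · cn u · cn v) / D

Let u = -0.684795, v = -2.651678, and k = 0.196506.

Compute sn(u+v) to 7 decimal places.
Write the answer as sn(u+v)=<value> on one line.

sn(u+v)=0.1631153

sn u = -0.6310567767685519, cn u = 0.7757366463526692, dn u = 0.9922814127557359
sn v = -0.4969306264297269, cn v = -0.8677902698902306, dn v = 0.9952208332114136
m = k² = 0.038614608036
D = 1 − m·sn²u·sn²v = 0.9962026552445148
sn(u+v) = (sn u·cn v·dn v + sn v·cn u·dn u)/D = 0.1624958594686625/0.9962026552445148 = 0.1631152643623283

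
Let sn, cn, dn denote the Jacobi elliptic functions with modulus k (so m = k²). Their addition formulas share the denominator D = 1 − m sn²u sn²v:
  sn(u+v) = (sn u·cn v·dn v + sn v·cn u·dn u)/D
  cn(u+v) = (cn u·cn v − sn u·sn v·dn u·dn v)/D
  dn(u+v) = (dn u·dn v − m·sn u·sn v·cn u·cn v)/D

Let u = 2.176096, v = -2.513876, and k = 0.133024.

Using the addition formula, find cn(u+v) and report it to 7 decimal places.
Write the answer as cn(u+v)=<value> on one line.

cn(u+v)=0.9435295

sn u = 0.8289619471254333, cn u = -0.5593050064303111, dn u = 0.9939014652440532
sn v = -0.5980269381404972, cn v = -0.8014760016733514, dn v = 0.9968307226259929
m = k² = 0.017695384576
D = 1 − m·sn²u·sn²v = 0.9956511874314069
cn(u+v) = (cn u·cn v − sn u·sn v·dn u·dn v)/D = 0.9394262572287562/0.9956511874314069 = 0.9435294901342904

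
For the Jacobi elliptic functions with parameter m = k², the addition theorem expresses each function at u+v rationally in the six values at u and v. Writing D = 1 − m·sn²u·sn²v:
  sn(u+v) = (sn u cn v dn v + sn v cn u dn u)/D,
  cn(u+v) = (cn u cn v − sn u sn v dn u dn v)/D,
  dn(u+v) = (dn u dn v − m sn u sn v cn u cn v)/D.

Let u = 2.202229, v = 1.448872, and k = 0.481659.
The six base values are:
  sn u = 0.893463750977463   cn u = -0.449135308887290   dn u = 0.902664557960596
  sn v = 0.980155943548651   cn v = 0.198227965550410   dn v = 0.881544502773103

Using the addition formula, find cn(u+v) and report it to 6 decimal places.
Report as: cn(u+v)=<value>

m = k² = 0.231995392281
D = 1 − m·sn²u·sn²v = 0.8220804835975789
cn(u+v) = (cn u·cn v − sn u·sn v·dn u·dn v)/D = -0.7858867030214759/0.8220804835975789 = -0.9559729475419338

cn(u+v)=-0.955973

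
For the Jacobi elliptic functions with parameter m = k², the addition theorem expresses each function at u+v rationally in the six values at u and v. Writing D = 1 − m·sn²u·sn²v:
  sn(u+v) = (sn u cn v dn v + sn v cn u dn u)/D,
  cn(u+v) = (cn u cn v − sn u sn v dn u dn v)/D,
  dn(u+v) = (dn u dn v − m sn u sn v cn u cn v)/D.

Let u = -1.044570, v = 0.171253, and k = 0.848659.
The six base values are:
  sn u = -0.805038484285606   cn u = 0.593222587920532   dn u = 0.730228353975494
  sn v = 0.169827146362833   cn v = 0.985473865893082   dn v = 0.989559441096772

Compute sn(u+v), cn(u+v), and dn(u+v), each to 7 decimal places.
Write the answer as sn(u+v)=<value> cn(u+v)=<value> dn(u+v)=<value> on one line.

sn(u+v)=-0.7212033 cn(u+v)=0.6927235 dn(u+v)=0.7908147

m = k² = 0.720222098281
D = 1 − m·sn²u·sn²v = 0.986537864709079
sn(u+v) = (sn u·cn v·dn v + sn v·cn u·dn u)/D = -0.711494354442778/0.986537864709079 = -0.7212032907146358
cn(u+v) = (cn u·cn v − sn u·sn v·dn u·dn v)/D = 0.6833979383205686/0.986537864709079 = 0.6927234754664955
dn(u+v) = (dn u·dn v − m·sn u·sn v·cn u·cn v)/D = 0.7801686299548608/0.986537864709079 = 0.7908146842239303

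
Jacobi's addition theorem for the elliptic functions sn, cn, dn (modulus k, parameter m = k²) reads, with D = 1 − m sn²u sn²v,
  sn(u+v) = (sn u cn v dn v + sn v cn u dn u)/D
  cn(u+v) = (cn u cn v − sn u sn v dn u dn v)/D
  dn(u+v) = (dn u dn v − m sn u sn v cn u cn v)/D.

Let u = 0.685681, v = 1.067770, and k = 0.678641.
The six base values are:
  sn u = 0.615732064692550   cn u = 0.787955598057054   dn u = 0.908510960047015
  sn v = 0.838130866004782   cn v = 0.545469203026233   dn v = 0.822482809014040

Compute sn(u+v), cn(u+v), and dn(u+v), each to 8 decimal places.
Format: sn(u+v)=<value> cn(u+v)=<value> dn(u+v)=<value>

sn(u+v)=0.99873104 cn(u+v)=0.05036172 dn(u+v)=0.73526492

m = k² = 0.460553606881
D = 1 − m·sn²u·sn²v = 0.8773443952095626
sn(u+v) = (sn u·cn v·dn v + sn v·cn u·dn u)/D = 0.876231083174323/0.8773443952095626 = 0.998731043315124
cn(u+v) = (cn u·cn v − sn u·sn v·dn u·dn v)/D = 0.04418457519073695/0.8773443952095626 = 0.05036172275333566
dn(u+v) = (dn u·dn v − m·sn u·sn v·cn u·cn v)/D = 0.645080553027718/0.8773443952095626 = 0.7352649159782162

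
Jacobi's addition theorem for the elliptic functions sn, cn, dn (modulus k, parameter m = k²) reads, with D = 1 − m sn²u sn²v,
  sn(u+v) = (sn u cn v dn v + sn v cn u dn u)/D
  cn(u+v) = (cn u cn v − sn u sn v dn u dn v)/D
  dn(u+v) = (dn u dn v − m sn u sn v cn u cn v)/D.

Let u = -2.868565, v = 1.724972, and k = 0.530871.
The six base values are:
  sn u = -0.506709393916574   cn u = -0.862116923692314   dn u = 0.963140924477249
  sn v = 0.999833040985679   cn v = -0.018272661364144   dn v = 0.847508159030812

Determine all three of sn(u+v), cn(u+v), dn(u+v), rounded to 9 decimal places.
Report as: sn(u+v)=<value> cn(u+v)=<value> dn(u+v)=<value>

sn(u+v)=-0.886478194 cn(u+v)=0.462770365 dn(u+v)=0.882343698

m = k² = 0.281824018641
D = 1 − m·sn²u·sn²v = 0.9276646005473382
sn(u+v) = (sn u·cn v·dn v + sn v·cn u·dn u)/D = -0.8223544401180867/0.9276646005473382 = -0.8864781944173393
cn(u+v) = (cn u·cn v − sn u·sn v·dn u·dn v)/D = 0.4292956858934418/0.9276646005473382 = 0.462770365108413
dn(u+v) = (dn u·dn v − m·sn u·sn v·cn u·cn v)/D = 0.8185190142948971/0.9276646005473382 = 0.8823436981555151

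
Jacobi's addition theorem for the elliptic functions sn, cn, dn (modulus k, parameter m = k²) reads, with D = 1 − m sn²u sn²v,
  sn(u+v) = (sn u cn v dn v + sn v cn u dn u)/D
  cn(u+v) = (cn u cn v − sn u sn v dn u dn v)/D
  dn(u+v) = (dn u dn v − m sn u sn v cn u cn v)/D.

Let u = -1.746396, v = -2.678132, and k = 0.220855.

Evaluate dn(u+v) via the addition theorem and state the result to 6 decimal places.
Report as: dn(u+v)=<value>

dn(u+v)=0.978064

sn u = -0.9884579312424391, cn u = -0.1514956044376126, dn u = 0.9758803944783612
sn v = -0.4810709096010116, cn v = -0.8766816867801308, dn v = 0.9943397773878665
m = k² = 0.048776931025
D = 1 − m·sn²u·sn²v = 0.9889706722034025
dn(u+v) = (dn u·dn v − m·sn u·sn v·cn u·cn v)/D = 0.9672761763874464/0.9889706722034025 = 0.9780635599965555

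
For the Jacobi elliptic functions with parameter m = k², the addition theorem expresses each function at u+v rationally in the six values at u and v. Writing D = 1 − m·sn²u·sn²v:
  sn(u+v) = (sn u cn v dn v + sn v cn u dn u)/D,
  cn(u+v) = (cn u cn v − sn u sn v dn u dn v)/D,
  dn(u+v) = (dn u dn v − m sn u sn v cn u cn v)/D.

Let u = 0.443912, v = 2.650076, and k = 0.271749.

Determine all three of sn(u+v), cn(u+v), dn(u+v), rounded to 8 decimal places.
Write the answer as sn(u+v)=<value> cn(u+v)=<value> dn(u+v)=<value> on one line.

sn u = 0.4285412325736501, cn u = 0.9035222255065211, dn u = 0.9931958926891107
sn v = 0.5227810790750566, cn v = -0.852466974938689, dn v = 0.9898572972274266
m = k² = 0.073847519001
D = 1 − m·sn²u·sn²v = 0.9962935268387283
sn(u+v) = (sn u·cn v·dn v + sn v·cn u·dn u)/D = 0.1075184986475951/0.9962935268387283 = 0.1079184956553465
cn(u+v) = (cn u·cn v − sn u·sn v·dn u·dn v)/D = -0.9904749184453481/0.9962935268387283 = -0.9941597448576798
dn(u+v) = (dn u·dn v − m·sn u·sn v·cn u·cn v)/D = 0.9958649996344843/0.9962935268387283 = 0.9995698785621907

sn(u+v)=0.10791850 cn(u+v)=-0.99415974 dn(u+v)=0.99956988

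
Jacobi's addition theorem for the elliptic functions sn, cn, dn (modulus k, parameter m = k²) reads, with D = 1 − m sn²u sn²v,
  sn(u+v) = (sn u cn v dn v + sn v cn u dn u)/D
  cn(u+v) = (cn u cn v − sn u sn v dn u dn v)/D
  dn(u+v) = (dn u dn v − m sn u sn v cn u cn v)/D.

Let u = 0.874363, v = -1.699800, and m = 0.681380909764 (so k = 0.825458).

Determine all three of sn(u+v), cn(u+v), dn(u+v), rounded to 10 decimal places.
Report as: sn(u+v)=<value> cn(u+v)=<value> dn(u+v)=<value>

sn u = 0.7242785893241175, cn u = 0.6895074510450676, dn u = 0.8015993763176067
sn v = -0.9801239604943893, cn v = 0.1983860430191419, dn v = 0.5877382187131532
m = k² = 0.681380909764
D = 1 − m·sn²u·sn²v = 0.6566292726782227
sn(u+v) = (sn u·cn v·dn v + sn v·cn u·dn u)/D = -0.4572728795572645/0.6566292726782227 = -0.6963942952043024
cn(u+v) = (cn u·cn v − sn u·sn v·dn u·dn v)/D = 0.4712361566766064/0.6566292726782227 = 0.7176593799337559
dn(u+v) = (dn u·dn v − m·sn u·sn v·cn u·cn v)/D = 0.5372953423016162/0.6566292726782227 = 0.8182628534212709

sn(u+v)=-0.6963942952 cn(u+v)=0.7176593799 dn(u+v)=0.8182628534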